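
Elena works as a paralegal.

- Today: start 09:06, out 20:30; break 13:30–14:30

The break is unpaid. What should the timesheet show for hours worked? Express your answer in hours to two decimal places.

10.40 hours

Today: 09:06–20:30 = 11 h 24 min; less 60 min break → 10 h 24 min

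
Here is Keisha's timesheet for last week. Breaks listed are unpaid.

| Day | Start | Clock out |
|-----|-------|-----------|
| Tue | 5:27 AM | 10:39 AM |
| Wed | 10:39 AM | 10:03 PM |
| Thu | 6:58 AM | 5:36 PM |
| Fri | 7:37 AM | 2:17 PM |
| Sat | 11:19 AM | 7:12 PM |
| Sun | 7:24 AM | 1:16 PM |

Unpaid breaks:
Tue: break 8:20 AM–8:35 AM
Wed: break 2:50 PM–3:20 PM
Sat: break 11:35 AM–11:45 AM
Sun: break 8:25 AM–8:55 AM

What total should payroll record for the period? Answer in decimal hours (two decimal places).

Tue: 5:27 AM–10:39 AM = 5 h 12 min; less 15 min break → 4 h 57 min
Wed: 10:39 AM–10:03 PM = 11 h 24 min; less 30 min break → 10 h 54 min
Thu: 6:58 AM–5:36 PM = 10 h 38 min
Fri: 7:37 AM–2:17 PM = 6 h 40 min
Sat: 11:19 AM–7:12 PM = 7 h 53 min; less 10 min break → 7 h 43 min
Sun: 7:24 AM–1:16 PM = 5 h 52 min; less 30 min break → 5 h 22 min
Total: 4 h 57 min + 10 h 54 min + 10 h 38 min + 6 h 40 min + 7 h 43 min + 5 h 22 min = 46 h 14 min.

46.23 hours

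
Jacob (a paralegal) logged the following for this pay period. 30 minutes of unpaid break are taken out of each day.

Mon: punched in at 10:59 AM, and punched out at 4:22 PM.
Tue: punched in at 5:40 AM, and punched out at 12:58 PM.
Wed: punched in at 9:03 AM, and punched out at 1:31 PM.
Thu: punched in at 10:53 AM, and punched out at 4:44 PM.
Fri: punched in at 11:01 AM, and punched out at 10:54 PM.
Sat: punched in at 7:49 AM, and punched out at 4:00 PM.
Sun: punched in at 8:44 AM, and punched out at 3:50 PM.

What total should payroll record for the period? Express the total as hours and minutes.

46 h 40 min

Mon: 10:59 AM–4:22 PM = 5 h 23 min; less 30 min break → 4 h 53 min
Tue: 5:40 AM–12:58 PM = 7 h 18 min; less 30 min break → 6 h 48 min
Wed: 9:03 AM–1:31 PM = 4 h 28 min; less 30 min break → 3 h 58 min
Thu: 10:53 AM–4:44 PM = 5 h 51 min; less 30 min break → 5 h 21 min
Fri: 11:01 AM–10:54 PM = 11 h 53 min; less 30 min break → 11 h 23 min
Sat: 7:49 AM–4:00 PM = 8 h 11 min; less 30 min break → 7 h 41 min
Sun: 8:44 AM–3:50 PM = 7 h 6 min; less 30 min break → 6 h 36 min
Total: 4 h 53 min + 6 h 48 min + 3 h 58 min + 5 h 21 min + 11 h 23 min + 7 h 41 min + 6 h 36 min = 46 h 40 min.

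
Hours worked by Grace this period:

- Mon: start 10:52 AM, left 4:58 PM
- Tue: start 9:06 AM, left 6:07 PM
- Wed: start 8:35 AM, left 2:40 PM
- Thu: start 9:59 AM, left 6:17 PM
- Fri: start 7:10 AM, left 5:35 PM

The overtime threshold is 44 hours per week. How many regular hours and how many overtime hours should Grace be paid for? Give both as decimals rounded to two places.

Mon: 10:52 AM–4:58 PM = 6 h 6 min
Tue: 9:06 AM–6:07 PM = 9 h 1 min
Wed: 8:35 AM–2:40 PM = 6 h 5 min
Thu: 9:59 AM–6:17 PM = 8 h 18 min
Fri: 7:10 AM–5:35 PM = 10 h 25 min
Total worked: 39 h 55 min = 39.92 h.
Threshold 44 h → overtime 0 h 0 min, regular 39 h 55 min.

Regular 39.92 hours, overtime 0.00 hours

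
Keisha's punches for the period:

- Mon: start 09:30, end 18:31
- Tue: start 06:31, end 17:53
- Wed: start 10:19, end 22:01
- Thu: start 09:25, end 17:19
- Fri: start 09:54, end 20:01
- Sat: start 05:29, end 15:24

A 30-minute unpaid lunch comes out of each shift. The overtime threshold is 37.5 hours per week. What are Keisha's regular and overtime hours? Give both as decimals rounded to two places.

Mon: 09:30–18:31 = 9 h 1 min; less 30 min break → 8 h 31 min
Tue: 06:31–17:53 = 11 h 22 min; less 30 min break → 10 h 52 min
Wed: 10:19–22:01 = 11 h 42 min; less 30 min break → 11 h 12 min
Thu: 09:25–17:19 = 7 h 54 min; less 30 min break → 7 h 24 min
Fri: 09:54–20:01 = 10 h 7 min; less 30 min break → 9 h 37 min
Sat: 05:29–15:24 = 9 h 55 min; less 30 min break → 9 h 25 min
Total worked: 57 h 1 min = 57.02 h.
Threshold 37.5 h → overtime 19 h 31 min, regular 37 h 30 min.

Regular 37.50 hours, overtime 19.52 hours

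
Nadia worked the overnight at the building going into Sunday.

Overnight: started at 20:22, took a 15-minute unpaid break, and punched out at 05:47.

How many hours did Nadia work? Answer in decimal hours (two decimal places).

Overnight: 20:22 → midnight = 3 h 38 min; midnight → 05:47 = 5 h 47 min; span 9 h 25 min; less 15 min break → 9 h 10 min

9.17 hours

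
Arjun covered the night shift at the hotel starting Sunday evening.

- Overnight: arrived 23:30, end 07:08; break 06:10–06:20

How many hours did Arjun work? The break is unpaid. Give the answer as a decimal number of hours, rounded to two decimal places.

Overnight: 23:30 → midnight = 0 h 30 min; midnight → 07:08 = 7 h 8 min; span 7 h 38 min; less 10 min break → 7 h 28 min

7.47 hours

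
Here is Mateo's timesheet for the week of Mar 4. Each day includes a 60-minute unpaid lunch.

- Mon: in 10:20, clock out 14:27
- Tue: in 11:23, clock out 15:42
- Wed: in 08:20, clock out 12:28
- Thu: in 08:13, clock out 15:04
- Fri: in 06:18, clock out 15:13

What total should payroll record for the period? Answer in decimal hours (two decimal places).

23.33 hours

Mon: 10:20–14:27 = 4 h 7 min; less 60 min break → 3 h 7 min
Tue: 11:23–15:42 = 4 h 19 min; less 60 min break → 3 h 19 min
Wed: 08:20–12:28 = 4 h 8 min; less 60 min break → 3 h 8 min
Thu: 08:13–15:04 = 6 h 51 min; less 60 min break → 5 h 51 min
Fri: 06:18–15:13 = 8 h 55 min; less 60 min break → 7 h 55 min
Total: 3 h 7 min + 3 h 19 min + 3 h 8 min + 5 h 51 min + 7 h 55 min = 23 h 20 min.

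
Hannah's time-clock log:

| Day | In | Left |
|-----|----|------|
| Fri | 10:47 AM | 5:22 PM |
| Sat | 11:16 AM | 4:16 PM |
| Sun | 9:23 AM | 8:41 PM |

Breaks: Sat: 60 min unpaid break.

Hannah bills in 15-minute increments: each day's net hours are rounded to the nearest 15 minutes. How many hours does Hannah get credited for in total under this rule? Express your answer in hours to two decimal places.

Fri: 10:47 AM–5:22 PM = 6 h 35 min → rounds to 6 h 30 min
Sat: 11:16 AM–4:16 PM = 5 h 0 min − 60 min = 4 h 0 min → rounds to 4 h 0 min
Sun: 9:23 AM–8:41 PM = 11 h 18 min → rounds to 11 h 15 min
Total credited: 21 h 45 min.

21.75 hours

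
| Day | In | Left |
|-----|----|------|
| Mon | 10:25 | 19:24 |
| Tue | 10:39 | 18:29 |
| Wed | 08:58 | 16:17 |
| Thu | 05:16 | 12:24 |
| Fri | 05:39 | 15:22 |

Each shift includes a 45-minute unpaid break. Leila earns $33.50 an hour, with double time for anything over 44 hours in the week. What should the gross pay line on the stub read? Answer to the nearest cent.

$1247.32

Mon: 10:25–19:24 = 8 h 59 min; less 45 min break → 8 h 14 min
Tue: 10:39–18:29 = 7 h 50 min; less 45 min break → 7 h 5 min
Wed: 08:58–16:17 = 7 h 19 min; less 45 min break → 6 h 34 min
Thu: 05:16–12:24 = 7 h 8 min; less 45 min break → 6 h 23 min
Fri: 05:39–15:22 = 9 h 43 min; less 45 min break → 8 h 58 min
Total worked: 37 h 14 min = 2234 min.
Regular 37 h 14 min = 2234 min at $33.50/h; overtime 0 h 0 min = 0 min at $67.00/h.
Pay = (2234 × $33.50 + 0 × $67.00) ÷ 60 = $1247.32.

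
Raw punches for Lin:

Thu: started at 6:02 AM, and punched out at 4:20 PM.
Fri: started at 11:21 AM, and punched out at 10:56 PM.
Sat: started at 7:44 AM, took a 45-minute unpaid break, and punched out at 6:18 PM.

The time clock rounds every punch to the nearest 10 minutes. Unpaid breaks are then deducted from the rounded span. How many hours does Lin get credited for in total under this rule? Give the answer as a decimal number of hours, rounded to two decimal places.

Thu: in 6:02 AM→6:00 AM, out 4:20 PM→4:20 PM; 10 h 20 min
Fri: in 11:21 AM→11:20 AM, out 10:56 PM→11:00 PM; 11 h 40 min
Sat: in 7:44 AM→7:40 AM, out 6:18 PM→6:20 PM; 10 h 40 min − 45 min = 9 h 55 min
Total credited: 31 h 55 min.

31.92 hours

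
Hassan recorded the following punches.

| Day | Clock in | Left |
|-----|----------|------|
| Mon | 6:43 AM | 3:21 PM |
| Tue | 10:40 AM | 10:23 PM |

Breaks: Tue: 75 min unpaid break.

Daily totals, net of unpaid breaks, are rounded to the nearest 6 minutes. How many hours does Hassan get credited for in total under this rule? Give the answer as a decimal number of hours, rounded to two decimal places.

19.10 hours

Mon: 6:43 AM–3:21 PM = 8 h 38 min → rounds to 8 h 36 min
Tue: 10:40 AM–10:23 PM = 11 h 43 min − 75 min = 10 h 28 min → rounds to 10 h 30 min
Total credited: 19 h 6 min.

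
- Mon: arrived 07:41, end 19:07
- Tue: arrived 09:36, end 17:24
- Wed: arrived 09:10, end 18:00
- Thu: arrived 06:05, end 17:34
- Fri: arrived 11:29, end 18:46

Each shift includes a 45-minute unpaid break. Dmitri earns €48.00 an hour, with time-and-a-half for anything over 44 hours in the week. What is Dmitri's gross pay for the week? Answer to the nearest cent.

Mon: 07:41–19:07 = 11 h 26 min; less 45 min break → 10 h 41 min
Tue: 09:36–17:24 = 7 h 48 min; less 45 min break → 7 h 3 min
Wed: 09:10–18:00 = 8 h 50 min; less 45 min break → 8 h 5 min
Thu: 06:05–17:34 = 11 h 29 min; less 45 min break → 10 h 44 min
Fri: 11:29–18:46 = 7 h 17 min; less 45 min break → 6 h 32 min
Total worked: 43 h 5 min = 2585 min.
Regular 43 h 5 min = 2585 min at €48.00/h; overtime 0 h 0 min = 0 min at €72.00/h.
Pay = (2585 × €48.00 + 0 × €72.00) ÷ 60 = €2068.00.

€2068.00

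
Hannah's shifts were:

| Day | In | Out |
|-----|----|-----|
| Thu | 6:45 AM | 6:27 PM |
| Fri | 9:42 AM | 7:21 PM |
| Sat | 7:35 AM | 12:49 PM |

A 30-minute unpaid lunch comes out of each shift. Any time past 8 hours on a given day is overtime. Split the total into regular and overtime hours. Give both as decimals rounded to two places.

Regular 20.73 hours, overtime 4.35 hours

Thu: 6:45 AM–6:27 PM = 11 h 42 min; less 30 min break → 11 h 12 min
Fri: 9:42 AM–7:21 PM = 9 h 39 min; less 30 min break → 9 h 9 min
Sat: 7:35 AM–12:49 PM = 5 h 14 min; less 30 min break → 4 h 44 min
Thu reg 8 h 0 min / OT 3 h 12 min; Fri reg 8 h 0 min / OT 1 h 9 min; Sat reg 4 h 44 min / OT 0 h 0 min.
Totals: regular 20 h 44 min, overtime 4 h 21 min.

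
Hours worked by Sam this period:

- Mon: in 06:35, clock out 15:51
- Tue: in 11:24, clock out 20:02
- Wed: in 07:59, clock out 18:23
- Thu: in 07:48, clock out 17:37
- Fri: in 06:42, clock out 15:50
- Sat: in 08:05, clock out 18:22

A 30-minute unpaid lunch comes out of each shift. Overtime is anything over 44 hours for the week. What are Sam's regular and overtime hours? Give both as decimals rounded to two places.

Regular 44.00 hours, overtime 10.53 hours

Mon: 06:35–15:51 = 9 h 16 min; less 30 min break → 8 h 46 min
Tue: 11:24–20:02 = 8 h 38 min; less 30 min break → 8 h 8 min
Wed: 07:59–18:23 = 10 h 24 min; less 30 min break → 9 h 54 min
Thu: 07:48–17:37 = 9 h 49 min; less 30 min break → 9 h 19 min
Fri: 06:42–15:50 = 9 h 8 min; less 30 min break → 8 h 38 min
Sat: 08:05–18:22 = 10 h 17 min; less 30 min break → 9 h 47 min
Total worked: 54 h 32 min = 54.53 h.
Threshold 44 h → overtime 10 h 32 min, regular 44 h 0 min.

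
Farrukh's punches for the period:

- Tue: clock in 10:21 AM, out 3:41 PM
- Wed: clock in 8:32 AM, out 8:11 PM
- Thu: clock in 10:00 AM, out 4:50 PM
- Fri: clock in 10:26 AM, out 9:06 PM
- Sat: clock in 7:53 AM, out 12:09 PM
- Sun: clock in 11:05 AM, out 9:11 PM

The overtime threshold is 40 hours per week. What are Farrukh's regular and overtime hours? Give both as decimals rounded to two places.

Tue: 10:21 AM–3:41 PM = 5 h 20 min
Wed: 8:32 AM–8:11 PM = 11 h 39 min
Thu: 10:00 AM–4:50 PM = 6 h 50 min
Fri: 10:26 AM–9:06 PM = 10 h 40 min
Sat: 7:53 AM–12:09 PM = 4 h 16 min
Sun: 11:05 AM–9:11 PM = 10 h 6 min
Total worked: 48 h 51 min = 48.85 h.
Threshold 40 h → overtime 8 h 51 min, regular 40 h 0 min.

Regular 40.00 hours, overtime 8.85 hours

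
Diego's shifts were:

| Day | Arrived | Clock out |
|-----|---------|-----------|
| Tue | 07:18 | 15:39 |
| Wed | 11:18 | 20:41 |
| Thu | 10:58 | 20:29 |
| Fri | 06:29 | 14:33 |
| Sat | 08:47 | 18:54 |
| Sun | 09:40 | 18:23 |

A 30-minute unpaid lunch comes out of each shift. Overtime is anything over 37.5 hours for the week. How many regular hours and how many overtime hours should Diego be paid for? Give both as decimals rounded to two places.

Tue: 07:18–15:39 = 8 h 21 min; less 30 min break → 7 h 51 min
Wed: 11:18–20:41 = 9 h 23 min; less 30 min break → 8 h 53 min
Thu: 10:58–20:29 = 9 h 31 min; less 30 min break → 9 h 1 min
Fri: 06:29–14:33 = 8 h 4 min; less 30 min break → 7 h 34 min
Sat: 08:47–18:54 = 10 h 7 min; less 30 min break → 9 h 37 min
Sun: 09:40–18:23 = 8 h 43 min; less 30 min break → 8 h 13 min
Total worked: 51 h 9 min = 51.15 h.
Threshold 37.5 h → overtime 13 h 39 min, regular 37 h 30 min.

Regular 37.50 hours, overtime 13.65 hours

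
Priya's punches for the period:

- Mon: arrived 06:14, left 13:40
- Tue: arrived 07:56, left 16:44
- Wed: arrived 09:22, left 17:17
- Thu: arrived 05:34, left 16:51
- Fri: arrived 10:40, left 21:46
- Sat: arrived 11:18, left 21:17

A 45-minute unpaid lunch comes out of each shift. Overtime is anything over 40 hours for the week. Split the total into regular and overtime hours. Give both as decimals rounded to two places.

Mon: 06:14–13:40 = 7 h 26 min; less 45 min break → 6 h 41 min
Tue: 07:56–16:44 = 8 h 48 min; less 45 min break → 8 h 3 min
Wed: 09:22–17:17 = 7 h 55 min; less 45 min break → 7 h 10 min
Thu: 05:34–16:51 = 11 h 17 min; less 45 min break → 10 h 32 min
Fri: 10:40–21:46 = 11 h 6 min; less 45 min break → 10 h 21 min
Sat: 11:18–21:17 = 9 h 59 min; less 45 min break → 9 h 14 min
Total worked: 52 h 1 min = 52.02 h.
Threshold 40 h → overtime 12 h 1 min, regular 40 h 0 min.

Regular 40.00 hours, overtime 12.02 hours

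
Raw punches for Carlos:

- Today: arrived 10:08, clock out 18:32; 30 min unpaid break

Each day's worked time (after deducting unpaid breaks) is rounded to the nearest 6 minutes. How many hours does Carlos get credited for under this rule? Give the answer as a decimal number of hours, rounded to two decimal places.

Today: 10:08–18:32 = 8 h 24 min − 30 min = 7 h 54 min → rounds to 7 h 54 min

7.90 hours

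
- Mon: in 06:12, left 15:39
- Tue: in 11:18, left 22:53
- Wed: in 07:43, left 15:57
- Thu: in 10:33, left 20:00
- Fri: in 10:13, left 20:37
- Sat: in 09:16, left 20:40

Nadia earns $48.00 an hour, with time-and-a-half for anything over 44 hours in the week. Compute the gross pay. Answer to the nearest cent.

Mon: 06:12–15:39 = 9 h 27 min
Tue: 11:18–22:53 = 11 h 35 min
Wed: 07:43–15:57 = 8 h 14 min
Thu: 10:33–20:00 = 9 h 27 min
Fri: 10:13–20:37 = 10 h 24 min
Sat: 09:16–20:40 = 11 h 24 min
Total worked: 60 h 31 min = 3631 min.
Regular 44 h 0 min = 2640 min at $48.00/h; overtime 16 h 31 min = 991 min at $72.00/h.
Pay = (2640 × $48.00 + 991 × $72.00) ÷ 60 = $3301.20.

$3301.20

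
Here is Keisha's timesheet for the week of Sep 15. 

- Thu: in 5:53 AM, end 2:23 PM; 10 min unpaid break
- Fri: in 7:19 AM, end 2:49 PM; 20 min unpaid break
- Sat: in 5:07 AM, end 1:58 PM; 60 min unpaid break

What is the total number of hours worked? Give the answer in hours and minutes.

Thu: 5:53 AM–2:23 PM = 8 h 30 min; less 10 min break → 8 h 20 min
Fri: 7:19 AM–2:49 PM = 7 h 30 min; less 20 min break → 7 h 10 min
Sat: 5:07 AM–1:58 PM = 8 h 51 min; less 60 min break → 7 h 51 min
Total: 8 h 20 min + 7 h 10 min + 7 h 51 min = 23 h 21 min.

23 h 21 min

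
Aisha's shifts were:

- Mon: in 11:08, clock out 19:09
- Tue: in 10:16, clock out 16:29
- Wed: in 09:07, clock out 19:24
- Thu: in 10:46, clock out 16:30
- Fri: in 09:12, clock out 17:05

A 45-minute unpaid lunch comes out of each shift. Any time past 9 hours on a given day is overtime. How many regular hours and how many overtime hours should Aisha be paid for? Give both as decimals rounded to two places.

Mon: 11:08–19:09 = 8 h 1 min; less 45 min break → 7 h 16 min
Tue: 10:16–16:29 = 6 h 13 min; less 45 min break → 5 h 28 min
Wed: 09:07–19:24 = 10 h 17 min; less 45 min break → 9 h 32 min
Thu: 10:46–16:30 = 5 h 44 min; less 45 min break → 4 h 59 min
Fri: 09:12–17:05 = 7 h 53 min; less 45 min break → 7 h 8 min
Mon reg 7 h 16 min / OT 0 h 0 min; Tue reg 5 h 28 min / OT 0 h 0 min; Wed reg 9 h 0 min / OT 0 h 32 min; Thu reg 4 h 59 min / OT 0 h 0 min; Fri reg 7 h 8 min / OT 0 h 0 min.
Totals: regular 33 h 51 min, overtime 0 h 32 min.

Regular 33.85 hours, overtime 0.53 hours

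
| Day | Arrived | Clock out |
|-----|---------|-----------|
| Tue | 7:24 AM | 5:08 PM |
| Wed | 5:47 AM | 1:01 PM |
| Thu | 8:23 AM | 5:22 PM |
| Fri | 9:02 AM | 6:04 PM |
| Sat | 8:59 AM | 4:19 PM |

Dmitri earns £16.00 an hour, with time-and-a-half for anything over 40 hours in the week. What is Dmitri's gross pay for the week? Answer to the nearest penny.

£695.60

Tue: 7:24 AM–5:08 PM = 9 h 44 min
Wed: 5:47 AM–1:01 PM = 7 h 14 min
Thu: 8:23 AM–5:22 PM = 8 h 59 min
Fri: 9:02 AM–6:04 PM = 9 h 2 min
Sat: 8:59 AM–4:19 PM = 7 h 20 min
Total worked: 42 h 19 min = 2539 min.
Regular 40 h 0 min = 2400 min at £16.00/h; overtime 2 h 19 min = 139 min at £24.00/h.
Pay = (2400 × £16.00 + 139 × £24.00) ÷ 60 = £695.60.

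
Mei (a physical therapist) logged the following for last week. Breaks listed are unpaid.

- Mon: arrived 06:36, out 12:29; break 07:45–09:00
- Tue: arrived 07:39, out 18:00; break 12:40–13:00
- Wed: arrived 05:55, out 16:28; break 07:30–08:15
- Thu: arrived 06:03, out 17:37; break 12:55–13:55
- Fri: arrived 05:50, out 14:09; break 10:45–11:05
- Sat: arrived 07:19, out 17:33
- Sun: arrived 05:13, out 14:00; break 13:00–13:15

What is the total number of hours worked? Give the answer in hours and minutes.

Mon: 06:36–12:29 = 5 h 53 min; less 75 min break → 4 h 38 min
Tue: 07:39–18:00 = 10 h 21 min; less 20 min break → 10 h 1 min
Wed: 05:55–16:28 = 10 h 33 min; less 45 min break → 9 h 48 min
Thu: 06:03–17:37 = 11 h 34 min; less 60 min break → 10 h 34 min
Fri: 05:50–14:09 = 8 h 19 min; less 20 min break → 7 h 59 min
Sat: 07:19–17:33 = 10 h 14 min
Sun: 05:13–14:00 = 8 h 47 min; less 15 min break → 8 h 32 min
Total: 4 h 38 min + 10 h 1 min + 9 h 48 min + 10 h 34 min + 7 h 59 min + 10 h 14 min + 8 h 32 min = 61 h 46 min.

61 h 46 min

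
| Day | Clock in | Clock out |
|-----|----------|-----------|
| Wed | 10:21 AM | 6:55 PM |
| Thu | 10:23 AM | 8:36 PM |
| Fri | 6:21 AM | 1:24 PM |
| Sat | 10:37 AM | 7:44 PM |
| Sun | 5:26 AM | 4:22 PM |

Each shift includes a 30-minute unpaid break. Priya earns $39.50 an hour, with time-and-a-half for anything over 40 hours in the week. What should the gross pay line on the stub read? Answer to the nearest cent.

Wed: 10:21 AM–6:55 PM = 8 h 34 min; less 30 min break → 8 h 4 min
Thu: 10:23 AM–8:36 PM = 10 h 13 min; less 30 min break → 9 h 43 min
Fri: 6:21 AM–1:24 PM = 7 h 3 min; less 30 min break → 6 h 33 min
Sat: 10:37 AM–7:44 PM = 9 h 7 min; less 30 min break → 8 h 37 min
Sun: 5:26 AM–4:22 PM = 10 h 56 min; less 30 min break → 10 h 26 min
Total worked: 43 h 23 min = 2603 min.
Regular 40 h 0 min = 2400 min at $39.50/h; overtime 3 h 23 min = 203 min at $59.25/h.
Pay = (2400 × $39.50 + 203 × $59.25) ÷ 60 = $1780.46.

$1780.46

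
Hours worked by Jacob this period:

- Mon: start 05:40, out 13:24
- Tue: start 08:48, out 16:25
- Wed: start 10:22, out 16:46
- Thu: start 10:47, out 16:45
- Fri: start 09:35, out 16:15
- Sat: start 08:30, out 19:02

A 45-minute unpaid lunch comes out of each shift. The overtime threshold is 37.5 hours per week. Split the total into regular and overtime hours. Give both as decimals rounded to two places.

Mon: 05:40–13:24 = 7 h 44 min; less 45 min break → 6 h 59 min
Tue: 08:48–16:25 = 7 h 37 min; less 45 min break → 6 h 52 min
Wed: 10:22–16:46 = 6 h 24 min; less 45 min break → 5 h 39 min
Thu: 10:47–16:45 = 5 h 58 min; less 45 min break → 5 h 13 min
Fri: 09:35–16:15 = 6 h 40 min; less 45 min break → 5 h 55 min
Sat: 08:30–19:02 = 10 h 32 min; less 45 min break → 9 h 47 min
Total worked: 40 h 25 min = 40.42 h.
Threshold 37.5 h → overtime 2 h 55 min, regular 37 h 30 min.

Regular 37.50 hours, overtime 2.92 hours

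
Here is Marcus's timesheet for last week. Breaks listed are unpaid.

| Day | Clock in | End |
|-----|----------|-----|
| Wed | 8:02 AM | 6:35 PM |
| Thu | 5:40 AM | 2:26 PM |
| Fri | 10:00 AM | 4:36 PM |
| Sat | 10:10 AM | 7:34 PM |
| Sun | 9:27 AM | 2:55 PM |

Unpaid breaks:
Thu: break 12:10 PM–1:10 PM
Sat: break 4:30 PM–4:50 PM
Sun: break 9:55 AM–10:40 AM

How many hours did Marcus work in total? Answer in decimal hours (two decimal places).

Wed: 8:02 AM–6:35 PM = 10 h 33 min
Thu: 5:40 AM–2:26 PM = 8 h 46 min; less 60 min break → 7 h 46 min
Fri: 10:00 AM–4:36 PM = 6 h 36 min
Sat: 10:10 AM–7:34 PM = 9 h 24 min; less 20 min break → 9 h 4 min
Sun: 9:27 AM–2:55 PM = 5 h 28 min; less 45 min break → 4 h 43 min
Total: 10 h 33 min + 7 h 46 min + 6 h 36 min + 9 h 4 min + 4 h 43 min = 38 h 42 min.

38.70 hours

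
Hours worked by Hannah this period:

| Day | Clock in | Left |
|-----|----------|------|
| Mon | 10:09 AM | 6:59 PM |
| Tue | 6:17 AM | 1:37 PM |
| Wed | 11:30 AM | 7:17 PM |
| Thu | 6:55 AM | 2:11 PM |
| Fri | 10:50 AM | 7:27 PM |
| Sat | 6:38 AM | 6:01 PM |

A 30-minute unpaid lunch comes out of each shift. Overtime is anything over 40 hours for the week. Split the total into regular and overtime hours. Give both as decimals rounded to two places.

Regular 40.00 hours, overtime 8.22 hours

Mon: 10:09 AM–6:59 PM = 8 h 50 min; less 30 min break → 8 h 20 min
Tue: 6:17 AM–1:37 PM = 7 h 20 min; less 30 min break → 6 h 50 min
Wed: 11:30 AM–7:17 PM = 7 h 47 min; less 30 min break → 7 h 17 min
Thu: 6:55 AM–2:11 PM = 7 h 16 min; less 30 min break → 6 h 46 min
Fri: 10:50 AM–7:27 PM = 8 h 37 min; less 30 min break → 8 h 7 min
Sat: 6:38 AM–6:01 PM = 11 h 23 min; less 30 min break → 10 h 53 min
Total worked: 48 h 13 min = 48.22 h.
Threshold 40 h → overtime 8 h 13 min, regular 40 h 0 min.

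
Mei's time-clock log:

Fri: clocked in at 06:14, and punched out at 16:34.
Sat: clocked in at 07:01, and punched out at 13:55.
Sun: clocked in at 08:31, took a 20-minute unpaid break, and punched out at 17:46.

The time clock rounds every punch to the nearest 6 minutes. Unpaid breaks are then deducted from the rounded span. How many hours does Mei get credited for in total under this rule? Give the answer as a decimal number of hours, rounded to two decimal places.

26.27 hours

Fri: in 06:14→06:12, out 16:34→16:36; 10 h 24 min
Sat: in 07:01→07:00, out 13:55→13:54; 6 h 54 min
Sun: in 08:31→08:30, out 17:46→17:48; 9 h 18 min − 20 min = 8 h 58 min
Total credited: 26 h 16 min.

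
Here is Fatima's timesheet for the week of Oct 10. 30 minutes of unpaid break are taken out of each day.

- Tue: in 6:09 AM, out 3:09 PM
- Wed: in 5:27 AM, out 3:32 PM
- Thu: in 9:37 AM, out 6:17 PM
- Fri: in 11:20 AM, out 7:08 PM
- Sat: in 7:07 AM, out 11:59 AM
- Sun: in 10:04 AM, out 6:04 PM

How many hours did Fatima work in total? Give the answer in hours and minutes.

Tue: 6:09 AM–3:09 PM = 9 h 0 min; less 30 min break → 8 h 30 min
Wed: 5:27 AM–3:32 PM = 10 h 5 min; less 30 min break → 9 h 35 min
Thu: 9:37 AM–6:17 PM = 8 h 40 min; less 30 min break → 8 h 10 min
Fri: 11:20 AM–7:08 PM = 7 h 48 min; less 30 min break → 7 h 18 min
Sat: 7:07 AM–11:59 AM = 4 h 52 min; less 30 min break → 4 h 22 min
Sun: 10:04 AM–6:04 PM = 8 h 0 min; less 30 min break → 7 h 30 min
Total: 8 h 30 min + 9 h 35 min + 8 h 10 min + 7 h 18 min + 4 h 22 min + 7 h 30 min = 45 h 25 min.

45 h 25 min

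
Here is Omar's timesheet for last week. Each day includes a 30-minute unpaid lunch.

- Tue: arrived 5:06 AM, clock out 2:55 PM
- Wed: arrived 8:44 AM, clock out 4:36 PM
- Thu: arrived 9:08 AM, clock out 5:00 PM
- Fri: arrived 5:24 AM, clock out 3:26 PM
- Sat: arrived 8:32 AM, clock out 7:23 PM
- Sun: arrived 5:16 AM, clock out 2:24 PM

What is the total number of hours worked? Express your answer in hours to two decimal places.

Tue: 5:06 AM–2:55 PM = 9 h 49 min; less 30 min break → 9 h 19 min
Wed: 8:44 AM–4:36 PM = 7 h 52 min; less 30 min break → 7 h 22 min
Thu: 9:08 AM–5:00 PM = 7 h 52 min; less 30 min break → 7 h 22 min
Fri: 5:24 AM–3:26 PM = 10 h 2 min; less 30 min break → 9 h 32 min
Sat: 8:32 AM–7:23 PM = 10 h 51 min; less 30 min break → 10 h 21 min
Sun: 5:16 AM–2:24 PM = 9 h 8 min; less 30 min break → 8 h 38 min
Total: 9 h 19 min + 7 h 22 min + 7 h 22 min + 9 h 32 min + 10 h 21 min + 8 h 38 min = 52 h 34 min.

52.57 hours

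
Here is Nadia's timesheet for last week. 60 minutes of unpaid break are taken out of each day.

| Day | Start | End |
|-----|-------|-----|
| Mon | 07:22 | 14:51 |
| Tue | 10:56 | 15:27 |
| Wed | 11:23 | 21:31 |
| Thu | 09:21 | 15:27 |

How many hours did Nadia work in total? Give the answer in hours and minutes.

24 h 14 min

Mon: 07:22–14:51 = 7 h 29 min; less 60 min break → 6 h 29 min
Tue: 10:56–15:27 = 4 h 31 min; less 60 min break → 3 h 31 min
Wed: 11:23–21:31 = 10 h 8 min; less 60 min break → 9 h 8 min
Thu: 09:21–15:27 = 6 h 6 min; less 60 min break → 5 h 6 min
Total: 6 h 29 min + 3 h 31 min + 9 h 8 min + 5 h 6 min = 24 h 14 min.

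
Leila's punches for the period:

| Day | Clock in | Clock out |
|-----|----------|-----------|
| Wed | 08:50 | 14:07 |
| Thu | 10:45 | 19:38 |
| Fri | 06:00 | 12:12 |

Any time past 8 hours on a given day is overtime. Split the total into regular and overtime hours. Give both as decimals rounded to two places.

Regular 19.48 hours, overtime 0.88 hours

Wed: 08:50–14:07 = 5 h 17 min
Thu: 10:45–19:38 = 8 h 53 min
Fri: 06:00–12:12 = 6 h 12 min
Wed reg 5 h 17 min / OT 0 h 0 min; Thu reg 8 h 0 min / OT 0 h 53 min; Fri reg 6 h 12 min / OT 0 h 0 min.
Totals: regular 19 h 29 min, overtime 0 h 53 min.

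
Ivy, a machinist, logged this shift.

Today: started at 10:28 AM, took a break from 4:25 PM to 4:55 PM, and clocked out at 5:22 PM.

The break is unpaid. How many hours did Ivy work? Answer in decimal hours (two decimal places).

Today: 10:28 AM–5:22 PM = 6 h 54 min; less 30 min break → 6 h 24 min

6.40 hours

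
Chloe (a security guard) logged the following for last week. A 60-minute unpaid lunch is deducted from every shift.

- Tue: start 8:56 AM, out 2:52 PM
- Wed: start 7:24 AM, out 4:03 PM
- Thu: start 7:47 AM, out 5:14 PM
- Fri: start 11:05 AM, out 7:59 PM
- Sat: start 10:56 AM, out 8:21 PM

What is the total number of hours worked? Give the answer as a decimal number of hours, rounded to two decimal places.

37.35 hours

Tue: 8:56 AM–2:52 PM = 5 h 56 min; less 60 min break → 4 h 56 min
Wed: 7:24 AM–4:03 PM = 8 h 39 min; less 60 min break → 7 h 39 min
Thu: 7:47 AM–5:14 PM = 9 h 27 min; less 60 min break → 8 h 27 min
Fri: 11:05 AM–7:59 PM = 8 h 54 min; less 60 min break → 7 h 54 min
Sat: 10:56 AM–8:21 PM = 9 h 25 min; less 60 min break → 8 h 25 min
Total: 4 h 56 min + 7 h 39 min + 8 h 27 min + 7 h 54 min + 8 h 25 min = 37 h 21 min.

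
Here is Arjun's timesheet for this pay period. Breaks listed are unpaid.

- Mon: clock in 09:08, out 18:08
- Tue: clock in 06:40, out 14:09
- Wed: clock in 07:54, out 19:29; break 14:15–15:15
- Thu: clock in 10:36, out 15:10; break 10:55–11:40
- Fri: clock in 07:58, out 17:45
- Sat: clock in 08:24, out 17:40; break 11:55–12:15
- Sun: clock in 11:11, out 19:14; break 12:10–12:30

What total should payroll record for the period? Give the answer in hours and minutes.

57 h 19 min

Mon: 09:08–18:08 = 9 h 0 min
Tue: 06:40–14:09 = 7 h 29 min
Wed: 07:54–19:29 = 11 h 35 min; less 60 min break → 10 h 35 min
Thu: 10:36–15:10 = 4 h 34 min; less 45 min break → 3 h 49 min
Fri: 07:58–17:45 = 9 h 47 min
Sat: 08:24–17:40 = 9 h 16 min; less 20 min break → 8 h 56 min
Sun: 11:11–19:14 = 8 h 3 min; less 20 min break → 7 h 43 min
Total: 9 h 0 min + 7 h 29 min + 10 h 35 min + 3 h 49 min + 9 h 47 min + 8 h 56 min + 7 h 43 min = 57 h 19 min.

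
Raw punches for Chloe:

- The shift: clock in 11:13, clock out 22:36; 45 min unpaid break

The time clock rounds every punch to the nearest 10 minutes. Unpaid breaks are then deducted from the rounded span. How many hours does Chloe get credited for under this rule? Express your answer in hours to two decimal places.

10.75 hours

The shift: in 11:13→11:10, out 22:36→22:40; 11 h 30 min − 45 min = 10 h 45 min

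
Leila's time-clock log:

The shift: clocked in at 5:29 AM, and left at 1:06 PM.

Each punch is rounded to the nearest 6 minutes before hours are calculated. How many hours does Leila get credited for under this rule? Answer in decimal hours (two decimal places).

7.60 hours

The shift: in 5:29 AM→5:30 AM, out 1:06 PM→1:06 PM; 7 h 36 min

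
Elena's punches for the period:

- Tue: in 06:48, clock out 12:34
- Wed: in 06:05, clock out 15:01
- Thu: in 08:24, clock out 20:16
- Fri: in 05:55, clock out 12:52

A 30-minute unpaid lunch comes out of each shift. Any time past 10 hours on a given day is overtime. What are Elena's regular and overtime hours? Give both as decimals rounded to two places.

Regular 30.15 hours, overtime 1.37 hours

Tue: 06:48–12:34 = 5 h 46 min; less 30 min break → 5 h 16 min
Wed: 06:05–15:01 = 8 h 56 min; less 30 min break → 8 h 26 min
Thu: 08:24–20:16 = 11 h 52 min; less 30 min break → 11 h 22 min
Fri: 05:55–12:52 = 6 h 57 min; less 30 min break → 6 h 27 min
Tue reg 5 h 16 min / OT 0 h 0 min; Wed reg 8 h 26 min / OT 0 h 0 min; Thu reg 10 h 0 min / OT 1 h 22 min; Fri reg 6 h 27 min / OT 0 h 0 min.
Totals: regular 30 h 9 min, overtime 1 h 22 min.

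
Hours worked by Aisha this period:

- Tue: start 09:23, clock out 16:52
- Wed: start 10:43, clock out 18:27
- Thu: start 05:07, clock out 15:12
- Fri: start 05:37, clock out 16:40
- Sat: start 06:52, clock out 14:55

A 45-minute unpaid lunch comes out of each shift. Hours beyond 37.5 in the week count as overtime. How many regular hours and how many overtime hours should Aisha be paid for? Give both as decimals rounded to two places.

Tue: 09:23–16:52 = 7 h 29 min; less 45 min break → 6 h 44 min
Wed: 10:43–18:27 = 7 h 44 min; less 45 min break → 6 h 59 min
Thu: 05:07–15:12 = 10 h 5 min; less 45 min break → 9 h 20 min
Fri: 05:37–16:40 = 11 h 3 min; less 45 min break → 10 h 18 min
Sat: 06:52–14:55 = 8 h 3 min; less 45 min break → 7 h 18 min
Total worked: 40 h 39 min = 40.65 h.
Threshold 37.5 h → overtime 3 h 9 min, regular 37 h 30 min.

Regular 37.50 hours, overtime 3.15 hours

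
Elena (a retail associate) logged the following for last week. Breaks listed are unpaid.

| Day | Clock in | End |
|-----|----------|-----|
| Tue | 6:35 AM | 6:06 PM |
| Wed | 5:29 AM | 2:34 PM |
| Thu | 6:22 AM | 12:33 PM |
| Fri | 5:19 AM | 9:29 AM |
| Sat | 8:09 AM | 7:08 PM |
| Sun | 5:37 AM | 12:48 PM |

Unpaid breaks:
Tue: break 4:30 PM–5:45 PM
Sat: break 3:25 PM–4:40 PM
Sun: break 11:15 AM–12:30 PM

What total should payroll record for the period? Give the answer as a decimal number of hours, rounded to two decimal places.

Tue: 6:35 AM–6:06 PM = 11 h 31 min; less 75 min break → 10 h 16 min
Wed: 5:29 AM–2:34 PM = 9 h 5 min
Thu: 6:22 AM–12:33 PM = 6 h 11 min
Fri: 5:19 AM–9:29 AM = 4 h 10 min
Sat: 8:09 AM–7:08 PM = 10 h 59 min; less 75 min break → 9 h 44 min
Sun: 5:37 AM–12:48 PM = 7 h 11 min; less 75 min break → 5 h 56 min
Total: 10 h 16 min + 9 h 5 min + 6 h 11 min + 4 h 10 min + 9 h 44 min + 5 h 56 min = 45 h 22 min.

45.37 hours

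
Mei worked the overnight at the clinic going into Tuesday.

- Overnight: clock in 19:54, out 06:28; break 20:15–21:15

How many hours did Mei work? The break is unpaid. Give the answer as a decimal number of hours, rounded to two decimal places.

Overnight: 19:54 → midnight = 4 h 6 min; midnight → 06:28 = 6 h 28 min; span 10 h 34 min; less 60 min break → 9 h 34 min

9.57 hours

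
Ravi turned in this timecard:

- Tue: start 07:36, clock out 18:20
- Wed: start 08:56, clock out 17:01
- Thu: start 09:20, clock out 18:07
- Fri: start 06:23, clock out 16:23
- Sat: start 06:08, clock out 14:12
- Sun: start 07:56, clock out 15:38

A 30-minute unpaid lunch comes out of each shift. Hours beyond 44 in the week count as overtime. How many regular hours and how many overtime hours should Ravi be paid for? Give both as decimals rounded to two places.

Tue: 07:36–18:20 = 10 h 44 min; less 30 min break → 10 h 14 min
Wed: 08:56–17:01 = 8 h 5 min; less 30 min break → 7 h 35 min
Thu: 09:20–18:07 = 8 h 47 min; less 30 min break → 8 h 17 min
Fri: 06:23–16:23 = 10 h 0 min; less 30 min break → 9 h 30 min
Sat: 06:08–14:12 = 8 h 4 min; less 30 min break → 7 h 34 min
Sun: 07:56–15:38 = 7 h 42 min; less 30 min break → 7 h 12 min
Total worked: 50 h 22 min = 50.37 h.
Threshold 44 h → overtime 6 h 22 min, regular 44 h 0 min.

Regular 44.00 hours, overtime 6.37 hours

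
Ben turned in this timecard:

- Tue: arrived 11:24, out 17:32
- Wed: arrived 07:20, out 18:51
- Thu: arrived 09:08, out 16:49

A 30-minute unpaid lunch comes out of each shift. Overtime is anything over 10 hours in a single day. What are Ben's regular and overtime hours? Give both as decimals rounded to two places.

Regular 22.82 hours, overtime 1.02 hours

Tue: 11:24–17:32 = 6 h 8 min; less 30 min break → 5 h 38 min
Wed: 07:20–18:51 = 11 h 31 min; less 30 min break → 11 h 1 min
Thu: 09:08–16:49 = 7 h 41 min; less 30 min break → 7 h 11 min
Tue reg 5 h 38 min / OT 0 h 0 min; Wed reg 10 h 0 min / OT 1 h 1 min; Thu reg 7 h 11 min / OT 0 h 0 min.
Totals: regular 22 h 49 min, overtime 1 h 1 min.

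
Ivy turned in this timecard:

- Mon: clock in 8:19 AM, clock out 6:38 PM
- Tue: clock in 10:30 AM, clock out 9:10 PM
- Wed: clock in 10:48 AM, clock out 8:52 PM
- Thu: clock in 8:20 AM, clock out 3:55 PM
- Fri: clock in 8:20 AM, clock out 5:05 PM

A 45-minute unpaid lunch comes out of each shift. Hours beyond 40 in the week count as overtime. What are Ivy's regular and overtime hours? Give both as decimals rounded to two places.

Mon: 8:19 AM–6:38 PM = 10 h 19 min; less 45 min break → 9 h 34 min
Tue: 10:30 AM–9:10 PM = 10 h 40 min; less 45 min break → 9 h 55 min
Wed: 10:48 AM–8:52 PM = 10 h 4 min; less 45 min break → 9 h 19 min
Thu: 8:20 AM–3:55 PM = 7 h 35 min; less 45 min break → 6 h 50 min
Fri: 8:20 AM–5:05 PM = 8 h 45 min; less 45 min break → 8 h 0 min
Total worked: 43 h 38 min = 43.63 h.
Threshold 40 h → overtime 3 h 38 min, regular 40 h 0 min.

Regular 40.00 hours, overtime 3.63 hours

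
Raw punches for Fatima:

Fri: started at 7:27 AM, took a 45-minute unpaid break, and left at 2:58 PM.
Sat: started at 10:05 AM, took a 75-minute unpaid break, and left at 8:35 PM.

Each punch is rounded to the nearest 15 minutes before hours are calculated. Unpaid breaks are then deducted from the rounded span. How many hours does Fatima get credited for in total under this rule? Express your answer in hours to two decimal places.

Fri: in 7:27 AM→7:30 AM, out 2:58 PM→3:00 PM; 7 h 30 min − 45 min = 6 h 45 min
Sat: in 10:05 AM→10:00 AM, out 8:35 PM→8:30 PM; 10 h 30 min − 75 min = 9 h 15 min
Total credited: 16 h 0 min.

16.00 hours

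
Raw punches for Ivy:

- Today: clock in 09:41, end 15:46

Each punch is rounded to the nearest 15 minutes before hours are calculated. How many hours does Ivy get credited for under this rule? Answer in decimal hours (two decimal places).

Today: in 09:41→09:45, out 15:46→15:45; 6 h 0 min

6.00 hours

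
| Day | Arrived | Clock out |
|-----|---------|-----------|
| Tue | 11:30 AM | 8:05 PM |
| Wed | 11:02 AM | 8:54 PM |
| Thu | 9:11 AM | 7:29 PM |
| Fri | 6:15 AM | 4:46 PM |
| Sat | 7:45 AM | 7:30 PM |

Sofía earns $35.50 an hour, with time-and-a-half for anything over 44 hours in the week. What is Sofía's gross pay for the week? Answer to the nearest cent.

$1935.64

Tue: 11:30 AM–8:05 PM = 8 h 35 min
Wed: 11:02 AM–8:54 PM = 9 h 52 min
Thu: 9:11 AM–7:29 PM = 10 h 18 min
Fri: 6:15 AM–4:46 PM = 10 h 31 min
Sat: 7:45 AM–7:30 PM = 11 h 45 min
Total worked: 51 h 1 min = 3061 min.
Regular 44 h 0 min = 2640 min at $35.50/h; overtime 7 h 1 min = 421 min at $53.25/h.
Pay = (2640 × $35.50 + 421 × $53.25) ÷ 60 = $1935.64.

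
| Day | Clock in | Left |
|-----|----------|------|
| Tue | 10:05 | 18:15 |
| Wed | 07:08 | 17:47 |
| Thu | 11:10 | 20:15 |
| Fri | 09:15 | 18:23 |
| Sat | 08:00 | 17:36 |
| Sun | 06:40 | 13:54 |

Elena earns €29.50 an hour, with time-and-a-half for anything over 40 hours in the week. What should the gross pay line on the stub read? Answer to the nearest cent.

€1793.60

Tue: 10:05–18:15 = 8 h 10 min
Wed: 07:08–17:47 = 10 h 39 min
Thu: 11:10–20:15 = 9 h 5 min
Fri: 09:15–18:23 = 9 h 8 min
Sat: 08:00–17:36 = 9 h 36 min
Sun: 06:40–13:54 = 7 h 14 min
Total worked: 53 h 52 min = 3232 min.
Regular 40 h 0 min = 2400 min at €29.50/h; overtime 13 h 52 min = 832 min at €44.25/h.
Pay = (2400 × €29.50 + 832 × €44.25) ÷ 60 = €1793.60.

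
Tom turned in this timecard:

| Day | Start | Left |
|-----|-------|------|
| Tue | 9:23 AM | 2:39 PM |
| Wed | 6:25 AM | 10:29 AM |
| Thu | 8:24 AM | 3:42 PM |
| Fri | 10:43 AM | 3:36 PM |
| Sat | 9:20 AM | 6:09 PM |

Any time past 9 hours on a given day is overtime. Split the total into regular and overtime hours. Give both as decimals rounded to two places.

Tue: 9:23 AM–2:39 PM = 5 h 16 min
Wed: 6:25 AM–10:29 AM = 4 h 4 min
Thu: 8:24 AM–3:42 PM = 7 h 18 min
Fri: 10:43 AM–3:36 PM = 4 h 53 min
Sat: 9:20 AM–6:09 PM = 8 h 49 min
Tue reg 5 h 16 min / OT 0 h 0 min; Wed reg 4 h 4 min / OT 0 h 0 min; Thu reg 7 h 18 min / OT 0 h 0 min; Fri reg 4 h 53 min / OT 0 h 0 min; Sat reg 8 h 49 min / OT 0 h 0 min.
Totals: regular 30 h 20 min, overtime 0 h 0 min.

Regular 30.33 hours, overtime 0.00 hours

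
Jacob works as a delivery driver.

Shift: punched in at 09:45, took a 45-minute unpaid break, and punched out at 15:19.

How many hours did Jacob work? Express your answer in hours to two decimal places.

4.82 hours

Shift: 09:45–15:19 = 5 h 34 min; less 45 min break → 4 h 49 min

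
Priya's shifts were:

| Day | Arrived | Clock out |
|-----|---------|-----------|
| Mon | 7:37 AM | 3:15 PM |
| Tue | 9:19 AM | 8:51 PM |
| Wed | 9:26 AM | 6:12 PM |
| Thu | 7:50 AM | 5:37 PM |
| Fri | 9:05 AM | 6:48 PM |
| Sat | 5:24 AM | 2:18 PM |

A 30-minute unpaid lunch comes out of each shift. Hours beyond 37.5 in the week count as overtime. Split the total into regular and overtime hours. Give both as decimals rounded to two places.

Regular 37.50 hours, overtime 15.83 hours

Mon: 7:37 AM–3:15 PM = 7 h 38 min; less 30 min break → 7 h 8 min
Tue: 9:19 AM–8:51 PM = 11 h 32 min; less 30 min break → 11 h 2 min
Wed: 9:26 AM–6:12 PM = 8 h 46 min; less 30 min break → 8 h 16 min
Thu: 7:50 AM–5:37 PM = 9 h 47 min; less 30 min break → 9 h 17 min
Fri: 9:05 AM–6:48 PM = 9 h 43 min; less 30 min break → 9 h 13 min
Sat: 5:24 AM–2:18 PM = 8 h 54 min; less 30 min break → 8 h 24 min
Total worked: 53 h 20 min = 53.33 h.
Threshold 37.5 h → overtime 15 h 50 min, regular 37 h 30 min.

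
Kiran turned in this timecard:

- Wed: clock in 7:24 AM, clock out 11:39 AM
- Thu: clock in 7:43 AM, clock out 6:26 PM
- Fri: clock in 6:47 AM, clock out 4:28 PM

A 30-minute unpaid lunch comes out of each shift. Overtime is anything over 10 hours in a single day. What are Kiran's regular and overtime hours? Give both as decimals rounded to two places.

Wed: 7:24 AM–11:39 AM = 4 h 15 min; less 30 min break → 3 h 45 min
Thu: 7:43 AM–6:26 PM = 10 h 43 min; less 30 min break → 10 h 13 min
Fri: 6:47 AM–4:28 PM = 9 h 41 min; less 30 min break → 9 h 11 min
Wed reg 3 h 45 min / OT 0 h 0 min; Thu reg 10 h 0 min / OT 0 h 13 min; Fri reg 9 h 11 min / OT 0 h 0 min.
Totals: regular 22 h 56 min, overtime 0 h 13 min.

Regular 22.93 hours, overtime 0.22 hours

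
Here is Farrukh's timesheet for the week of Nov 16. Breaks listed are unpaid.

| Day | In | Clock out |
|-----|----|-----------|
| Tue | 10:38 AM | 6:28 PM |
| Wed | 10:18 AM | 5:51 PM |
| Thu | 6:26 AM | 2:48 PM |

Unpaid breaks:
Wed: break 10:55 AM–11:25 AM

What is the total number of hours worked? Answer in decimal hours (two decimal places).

23.25 hours

Tue: 10:38 AM–6:28 PM = 7 h 50 min
Wed: 10:18 AM–5:51 PM = 7 h 33 min; less 30 min break → 7 h 3 min
Thu: 6:26 AM–2:48 PM = 8 h 22 min
Total: 7 h 50 min + 7 h 3 min + 8 h 22 min = 23 h 15 min.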